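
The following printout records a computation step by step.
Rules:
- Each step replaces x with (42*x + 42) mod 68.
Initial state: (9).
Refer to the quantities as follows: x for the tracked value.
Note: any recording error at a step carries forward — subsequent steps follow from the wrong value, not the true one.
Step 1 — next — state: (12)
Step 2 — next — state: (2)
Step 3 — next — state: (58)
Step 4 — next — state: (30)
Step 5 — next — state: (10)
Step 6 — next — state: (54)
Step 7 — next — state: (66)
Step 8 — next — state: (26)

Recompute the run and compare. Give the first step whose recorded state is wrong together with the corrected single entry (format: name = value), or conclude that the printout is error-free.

no error

step 1: x = (42*9 + 42) mod 68 = 12 -> same as recorded
step 2: x = (42*12 + 42) mod 68 = 2 -> checks out
step 3: x = (42*2 + 42) mod 68 = 58 -> matches
step 4: x = (42*58 + 42) mod 68 = 30 -> confirmed correct
step 5: x = (42*30 + 42) mod 68 = 10 -> confirmed correct
step 6: x = (42*10 + 42) mod 68 = 54 -> consistent with the printout
step 7: x = (42*54 + 42) mod 68 = 66 -> consistent with the printout
step 8: x = (42*66 + 42) mod 68 = 26 -> checks out
The recomputation confirms every line.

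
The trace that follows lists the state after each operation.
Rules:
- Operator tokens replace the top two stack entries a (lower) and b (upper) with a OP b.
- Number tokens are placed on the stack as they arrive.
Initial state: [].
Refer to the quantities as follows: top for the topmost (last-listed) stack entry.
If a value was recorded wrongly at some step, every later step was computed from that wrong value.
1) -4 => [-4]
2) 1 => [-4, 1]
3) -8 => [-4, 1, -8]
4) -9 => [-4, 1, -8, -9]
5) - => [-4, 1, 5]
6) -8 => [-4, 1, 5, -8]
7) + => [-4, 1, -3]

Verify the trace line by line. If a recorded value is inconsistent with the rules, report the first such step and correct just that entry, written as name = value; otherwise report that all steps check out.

step 5, top = 1

step 1: push -4: top = -4 -> confirmed correct
step 2: push 1: top = 1 -> matches
step 3: push -8: top = -8 -> same as recorded
step 4: push -9: top = -9 -> exactly as logged
step 5: -8 - -9 = 1 -> the recorded entry deviates here
That makes step 5 the first incorrect line — top = 1 is what it should show.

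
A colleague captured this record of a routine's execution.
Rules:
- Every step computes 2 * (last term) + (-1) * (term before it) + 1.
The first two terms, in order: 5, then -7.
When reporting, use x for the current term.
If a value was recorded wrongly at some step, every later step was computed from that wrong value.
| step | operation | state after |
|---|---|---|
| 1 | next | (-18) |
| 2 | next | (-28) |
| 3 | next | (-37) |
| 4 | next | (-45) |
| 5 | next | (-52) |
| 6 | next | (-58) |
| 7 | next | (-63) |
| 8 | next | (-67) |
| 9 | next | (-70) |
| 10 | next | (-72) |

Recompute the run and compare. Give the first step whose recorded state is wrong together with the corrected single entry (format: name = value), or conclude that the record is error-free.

Recomputing the run from the initial state:
step 1: x = -18
step 2: x = -28
step 3: x = -37
step 4: x = -45
step 5: x = -52
step 6: x = -58
step 7: x = -63
step 8: x = -67
step 9: x = -70
step 10: x = -72
This matches the record at every step.

no error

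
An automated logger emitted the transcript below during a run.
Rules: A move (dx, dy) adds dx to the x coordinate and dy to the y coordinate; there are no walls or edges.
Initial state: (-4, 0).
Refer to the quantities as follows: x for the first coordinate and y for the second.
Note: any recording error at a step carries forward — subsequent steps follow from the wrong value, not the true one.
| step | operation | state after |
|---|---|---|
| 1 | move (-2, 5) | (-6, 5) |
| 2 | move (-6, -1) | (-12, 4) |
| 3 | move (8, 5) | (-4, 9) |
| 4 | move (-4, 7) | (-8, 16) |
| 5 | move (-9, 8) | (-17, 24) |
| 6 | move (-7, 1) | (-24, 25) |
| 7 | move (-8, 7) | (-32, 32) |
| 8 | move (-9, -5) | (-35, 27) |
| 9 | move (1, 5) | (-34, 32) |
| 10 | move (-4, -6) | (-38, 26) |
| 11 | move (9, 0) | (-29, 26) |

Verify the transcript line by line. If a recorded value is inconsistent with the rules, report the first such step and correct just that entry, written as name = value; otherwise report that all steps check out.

step 8, x = -41

Step 1: x = -4 + (-2) = -6, y = 0 + (5) = 5 — checks out.
Step 2: x = -6 + (-6) = -12, y = 5 + (-1) = 4 — confirmed correct.
Step 3: x = -12 + (8) = -4, y = 4 + (5) = 9 — in agreement.
Step 4: x = -4 + (-4) = -8, y = 9 + (7) = 16 — no discrepancy.
Step 5: x = -8 + (-9) = -17, y = 16 + (8) = 24 — agrees with the transcript.
Step 6: x = -17 + (-7) = -24, y = 24 + (1) = 25 — in agreement.
Step 7: x = -24 + (-8) = -32, y = 25 + (7) = 32 — verified.
Step 8: x = -32 + (-9) = -41, y = 32 + (-5) = 27 — first mismatch against the transcript.
First deviation found at step 8; the corrected entry is x = -41.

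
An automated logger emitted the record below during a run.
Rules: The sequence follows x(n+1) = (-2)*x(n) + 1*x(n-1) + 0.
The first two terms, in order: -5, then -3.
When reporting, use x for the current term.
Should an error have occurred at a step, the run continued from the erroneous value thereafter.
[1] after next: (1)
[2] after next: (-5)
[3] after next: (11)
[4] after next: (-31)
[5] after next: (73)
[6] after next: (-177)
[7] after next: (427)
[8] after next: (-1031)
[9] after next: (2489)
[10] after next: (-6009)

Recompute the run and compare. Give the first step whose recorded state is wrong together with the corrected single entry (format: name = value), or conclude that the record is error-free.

step 4, x = -27

step 1: x = -2*(-3) + (1)*(-5) + (0) = 1 -> confirmed correct
step 2: x = -2*(1) + (1)*(-3) + (0) = -5 -> verified
step 3: x = -2*(-5) + (1)*(1) + (0) = 11 -> verified
step 4: x = -2*(11) + (1)*(-5) + (0) = -27 -> first mismatch against the record
Step 4 is the first one off; corrected, x = -27.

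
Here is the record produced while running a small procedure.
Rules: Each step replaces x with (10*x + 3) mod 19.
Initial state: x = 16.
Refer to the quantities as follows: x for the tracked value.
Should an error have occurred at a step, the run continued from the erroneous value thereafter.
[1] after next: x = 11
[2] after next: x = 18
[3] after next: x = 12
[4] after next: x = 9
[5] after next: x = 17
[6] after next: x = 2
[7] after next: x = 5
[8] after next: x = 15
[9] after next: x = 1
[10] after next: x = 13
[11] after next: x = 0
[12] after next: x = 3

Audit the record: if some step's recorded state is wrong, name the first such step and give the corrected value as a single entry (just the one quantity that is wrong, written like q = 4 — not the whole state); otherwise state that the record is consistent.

Recomputing the run from the initial state:
step 1: x = 11
step 2: x = 18
step 3: x = 12
step 4: x = 9
step 5: x = 17
step 6: x = 2
step 7: x = 4
step 8: x = 5
step 9: x = 15
step 10: x = 1
step 11: x = 13
step 12: x = 0
The first disagreement with the record is at step 7, where the value should be x = 4.

step 7, x = 4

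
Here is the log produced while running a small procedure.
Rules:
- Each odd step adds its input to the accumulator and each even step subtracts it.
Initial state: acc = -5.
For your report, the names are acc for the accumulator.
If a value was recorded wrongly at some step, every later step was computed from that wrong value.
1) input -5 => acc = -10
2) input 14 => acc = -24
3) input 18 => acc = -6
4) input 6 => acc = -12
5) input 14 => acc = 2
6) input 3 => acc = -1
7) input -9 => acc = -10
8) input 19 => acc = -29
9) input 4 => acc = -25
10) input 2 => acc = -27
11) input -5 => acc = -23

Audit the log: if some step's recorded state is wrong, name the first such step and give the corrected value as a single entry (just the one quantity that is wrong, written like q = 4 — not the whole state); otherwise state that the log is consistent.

step 11, acc = -32

Recomputing the run from the initial state:
step 1: acc = -10
step 2: acc = -24
step 3: acc = -6
step 4: acc = -12
step 5: acc = 2
step 6: acc = -1
step 7: acc = -10
step 8: acc = -29
step 9: acc = -25
step 10: acc = -27
step 11: acc = -32
The first disagreement with the log is at step 11, where the value should be acc = -32.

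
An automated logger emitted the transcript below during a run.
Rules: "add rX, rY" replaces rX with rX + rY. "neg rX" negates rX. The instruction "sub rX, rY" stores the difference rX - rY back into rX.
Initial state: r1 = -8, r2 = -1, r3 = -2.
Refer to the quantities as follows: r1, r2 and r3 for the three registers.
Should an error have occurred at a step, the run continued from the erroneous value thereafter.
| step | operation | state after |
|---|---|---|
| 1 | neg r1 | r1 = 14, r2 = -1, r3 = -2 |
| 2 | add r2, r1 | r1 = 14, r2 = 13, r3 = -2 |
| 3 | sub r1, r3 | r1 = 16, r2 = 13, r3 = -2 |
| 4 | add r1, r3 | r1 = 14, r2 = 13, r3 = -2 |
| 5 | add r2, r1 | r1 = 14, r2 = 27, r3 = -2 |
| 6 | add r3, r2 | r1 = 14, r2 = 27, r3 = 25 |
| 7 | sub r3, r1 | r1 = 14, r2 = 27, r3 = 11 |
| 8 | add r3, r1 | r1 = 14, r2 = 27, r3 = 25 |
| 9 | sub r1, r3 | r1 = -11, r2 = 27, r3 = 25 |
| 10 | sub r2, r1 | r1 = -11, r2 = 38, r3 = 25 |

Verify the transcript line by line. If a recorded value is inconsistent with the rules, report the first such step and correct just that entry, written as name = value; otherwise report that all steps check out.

step 1, r1 = 8

step 1: r1 = -(-8) = 8 -> the entry is off here
The audit stops at step 1: the recorded entry is wrong and should be r1 = 8.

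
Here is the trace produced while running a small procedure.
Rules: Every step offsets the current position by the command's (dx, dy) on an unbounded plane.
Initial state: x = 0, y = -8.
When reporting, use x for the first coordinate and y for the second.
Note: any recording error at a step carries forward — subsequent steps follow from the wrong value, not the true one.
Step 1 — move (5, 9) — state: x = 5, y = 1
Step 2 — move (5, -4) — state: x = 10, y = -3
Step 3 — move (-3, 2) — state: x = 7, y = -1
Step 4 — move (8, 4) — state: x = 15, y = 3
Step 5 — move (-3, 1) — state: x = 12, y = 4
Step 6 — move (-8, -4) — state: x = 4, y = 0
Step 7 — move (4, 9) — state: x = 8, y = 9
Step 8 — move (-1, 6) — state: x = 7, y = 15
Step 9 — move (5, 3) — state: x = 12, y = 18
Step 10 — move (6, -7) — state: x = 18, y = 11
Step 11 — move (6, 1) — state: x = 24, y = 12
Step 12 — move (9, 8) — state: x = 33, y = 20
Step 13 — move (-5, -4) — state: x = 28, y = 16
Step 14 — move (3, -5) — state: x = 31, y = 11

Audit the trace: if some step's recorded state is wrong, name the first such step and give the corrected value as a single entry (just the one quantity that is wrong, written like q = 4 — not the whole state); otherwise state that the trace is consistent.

step 1: x = 0 + (5) = 5, y = -8 + (9) = 1 -> verified
step 2: x = 5 + (5) = 10, y = 1 + (-4) = -3 -> verified
step 3: x = 10 + (-3) = 7, y = -3 + (2) = -1 -> checks out
step 4: x = 7 + (8) = 15, y = -1 + (4) = 3 -> agrees with the trace
step 5: x = 15 + (-3) = 12, y = 3 + (1) = 4 -> consistent with the trace
step 6: x = 12 + (-8) = 4, y = 4 + (-4) = 0 -> checks out
step 7: x = 4 + (4) = 8, y = 0 + (9) = 9 -> no discrepancy
step 8: x = 8 + (-1) = 7, y = 9 + (6) = 15 -> matches
step 9: x = 7 + (5) = 12, y = 15 + (3) = 18 -> in agreement
step 10: x = 12 + (6) = 18, y = 18 + (-7) = 11 -> in agreement
step 11: x = 18 + (6) = 24, y = 11 + (1) = 12 -> exactly as logged
step 12: x = 24 + (9) = 33, y = 12 + (8) = 20 -> no discrepancy
step 13: x = 33 + (-5) = 28, y = 20 + (-4) = 16 -> no discrepancy
step 14: x = 28 + (3) = 31, y = 16 + (-5) = 11 -> checks out
All steps check out; nothing to correct.

no error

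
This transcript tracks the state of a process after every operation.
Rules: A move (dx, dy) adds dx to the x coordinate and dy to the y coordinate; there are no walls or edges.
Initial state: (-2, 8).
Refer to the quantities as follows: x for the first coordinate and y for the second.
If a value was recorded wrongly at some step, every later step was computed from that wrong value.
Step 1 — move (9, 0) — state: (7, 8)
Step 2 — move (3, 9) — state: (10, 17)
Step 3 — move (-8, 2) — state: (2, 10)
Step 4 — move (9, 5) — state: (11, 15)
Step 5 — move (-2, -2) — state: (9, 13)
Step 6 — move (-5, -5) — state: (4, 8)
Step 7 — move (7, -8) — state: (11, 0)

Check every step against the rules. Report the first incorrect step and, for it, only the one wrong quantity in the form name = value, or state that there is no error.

Recomputing the run from the initial state:
step 1: x = 7, y = 8
step 2: x = 10, y = 17
step 3: x = 2, y = 19
step 4: x = 11, y = 24
step 5: x = 9, y = 22
step 6: x = 4, y = 17
step 7: x = 11, y = 9
The first disagreement with the transcript is at step 3, where the value should be y = 19.

step 3, y = 19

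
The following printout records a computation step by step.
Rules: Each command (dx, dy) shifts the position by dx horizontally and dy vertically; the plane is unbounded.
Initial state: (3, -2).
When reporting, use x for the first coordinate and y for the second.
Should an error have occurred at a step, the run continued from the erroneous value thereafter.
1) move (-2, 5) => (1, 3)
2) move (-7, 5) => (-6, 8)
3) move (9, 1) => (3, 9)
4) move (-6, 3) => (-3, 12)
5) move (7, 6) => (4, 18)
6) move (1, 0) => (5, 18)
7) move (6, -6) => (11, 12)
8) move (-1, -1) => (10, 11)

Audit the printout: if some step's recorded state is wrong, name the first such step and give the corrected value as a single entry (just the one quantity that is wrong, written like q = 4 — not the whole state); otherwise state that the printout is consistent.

no error

Step 1: x = 3 + (-2) = 1, y = -2 + (5) = 3 — verified.
Step 2: x = 1 + (-7) = -6, y = 3 + (5) = 8 — matches.
Step 3: x = -6 + (9) = 3, y = 8 + (1) = 9 — checks out.
Step 4: x = 3 + (-6) = -3, y = 9 + (3) = 12 — in agreement.
Step 5: x = -3 + (7) = 4, y = 12 + (6) = 18 — consistent with the printout.
Step 6: x = 4 + (1) = 5, y = 18 + (0) = 18 — same as recorded.
Step 7: x = 5 + (6) = 11, y = 18 + (-6) = 12 — same as recorded.
Step 8: x = 11 + (-1) = 10, y = 12 + (-1) = 11 — matches.
Nothing is out of place; the run is error-free.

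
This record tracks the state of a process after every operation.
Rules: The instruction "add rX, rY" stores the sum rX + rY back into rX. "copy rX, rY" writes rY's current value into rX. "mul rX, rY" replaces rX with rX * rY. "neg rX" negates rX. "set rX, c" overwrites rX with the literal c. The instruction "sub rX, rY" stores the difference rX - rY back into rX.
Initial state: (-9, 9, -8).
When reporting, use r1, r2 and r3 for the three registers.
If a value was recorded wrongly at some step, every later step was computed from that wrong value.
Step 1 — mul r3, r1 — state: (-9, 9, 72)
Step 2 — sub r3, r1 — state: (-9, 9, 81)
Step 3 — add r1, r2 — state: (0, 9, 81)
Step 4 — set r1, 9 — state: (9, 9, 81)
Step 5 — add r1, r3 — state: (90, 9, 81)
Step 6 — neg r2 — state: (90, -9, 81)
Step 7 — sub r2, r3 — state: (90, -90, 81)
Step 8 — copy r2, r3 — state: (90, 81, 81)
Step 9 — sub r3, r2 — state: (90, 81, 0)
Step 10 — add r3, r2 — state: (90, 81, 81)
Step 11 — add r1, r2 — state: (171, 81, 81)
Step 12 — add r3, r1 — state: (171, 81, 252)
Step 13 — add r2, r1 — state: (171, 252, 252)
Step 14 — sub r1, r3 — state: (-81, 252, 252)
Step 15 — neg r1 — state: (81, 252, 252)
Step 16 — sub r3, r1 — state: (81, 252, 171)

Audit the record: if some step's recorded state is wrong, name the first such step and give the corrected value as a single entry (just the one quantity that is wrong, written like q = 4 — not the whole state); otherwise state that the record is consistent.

1. r3 = -8 * -9 = 72 (verified)
2. r3 = 72 - -9 = 81 (no discrepancy)
3. r1 = -9 + 9 = 0 (agrees with the record)
4. r1 = 9 (in agreement)
5. r1 = 9 + 81 = 90 (matches)
6. r2 = -(9) = -9 (agrees with the record)
7. r2 = -9 - 81 = -90 (checks out)
8. r2 = 81 (verified)
9. r3 = 81 - 81 = 0 (matches)
10. r3 = 0 + 81 = 81 (exactly as logged)
11. r1 = 90 + 81 = 171 (same as recorded)
12. r3 = 81 + 171 = 252 (agrees with the record)
13. r2 = 81 + 171 = 252 (checks out)
14. r1 = 171 - 252 = -81 (matches)
15. r1 = -(-81) = 81 (same as recorded)
16. r3 = 252 - 81 = 171 (exactly as logged)
Nothing is out of place; the run is error-free.

no error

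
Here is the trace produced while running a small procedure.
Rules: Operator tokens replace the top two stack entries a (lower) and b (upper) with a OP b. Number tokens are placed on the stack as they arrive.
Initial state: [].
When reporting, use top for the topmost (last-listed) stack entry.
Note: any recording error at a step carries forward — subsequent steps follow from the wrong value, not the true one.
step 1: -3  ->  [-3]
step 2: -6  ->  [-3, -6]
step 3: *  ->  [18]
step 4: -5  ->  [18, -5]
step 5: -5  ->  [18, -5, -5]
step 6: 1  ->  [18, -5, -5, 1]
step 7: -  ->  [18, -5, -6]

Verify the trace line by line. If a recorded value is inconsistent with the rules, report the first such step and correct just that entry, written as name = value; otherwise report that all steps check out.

no error

Recomputing the run from the initial state:
step 1: [-3]
step 2: [-3, -6]
step 3: [18]
step 4: [18, -5]
step 5: [18, -5, -5]
step 6: [18, -5, -5, 1]
step 7: [18, -5, -6]
This matches the trace at every step.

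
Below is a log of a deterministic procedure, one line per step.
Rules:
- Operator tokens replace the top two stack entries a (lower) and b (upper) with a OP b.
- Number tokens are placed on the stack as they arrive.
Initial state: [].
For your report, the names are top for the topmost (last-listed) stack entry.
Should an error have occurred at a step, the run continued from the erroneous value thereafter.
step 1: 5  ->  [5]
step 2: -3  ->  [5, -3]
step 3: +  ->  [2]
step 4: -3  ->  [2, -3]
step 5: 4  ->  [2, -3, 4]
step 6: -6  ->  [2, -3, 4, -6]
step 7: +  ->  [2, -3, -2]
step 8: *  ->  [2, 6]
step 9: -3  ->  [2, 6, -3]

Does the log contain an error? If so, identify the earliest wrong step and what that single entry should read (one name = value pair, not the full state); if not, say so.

1. push 5: top = 5 (matches)
2. push -3: top = -3 (consistent with the log)
3. 5 + -3 = 2 (in agreement)
4. push -3: top = -3 (no discrepancy)
5. push 4: top = 4 (confirmed correct)
6. push -6: top = -6 (matches)
7. 4 + -6 = -2 (checks out)
8. -3 * -2 = 6 (checks out)
9. push -3: top = -3 (in agreement)
No step deviates from the rules.

no error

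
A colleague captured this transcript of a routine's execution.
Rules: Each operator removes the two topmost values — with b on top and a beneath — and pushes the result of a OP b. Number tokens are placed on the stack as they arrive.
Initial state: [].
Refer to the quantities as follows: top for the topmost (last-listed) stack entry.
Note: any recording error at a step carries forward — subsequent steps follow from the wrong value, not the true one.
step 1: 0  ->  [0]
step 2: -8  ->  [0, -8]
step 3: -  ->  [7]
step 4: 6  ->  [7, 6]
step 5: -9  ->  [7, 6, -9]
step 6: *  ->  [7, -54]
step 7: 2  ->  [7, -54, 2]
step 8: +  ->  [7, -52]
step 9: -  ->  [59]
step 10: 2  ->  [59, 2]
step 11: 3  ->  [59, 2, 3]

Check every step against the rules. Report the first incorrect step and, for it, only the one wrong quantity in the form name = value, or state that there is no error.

step 3, top = 8

1. push 0: top = 0 (consistent with the transcript)
2. push -8: top = -8 (no discrepancy)
3. 0 - -8 = 8 (the recorded entry deviates here)
Conclusion: step 3 carries the first error; the entry should be top = 8.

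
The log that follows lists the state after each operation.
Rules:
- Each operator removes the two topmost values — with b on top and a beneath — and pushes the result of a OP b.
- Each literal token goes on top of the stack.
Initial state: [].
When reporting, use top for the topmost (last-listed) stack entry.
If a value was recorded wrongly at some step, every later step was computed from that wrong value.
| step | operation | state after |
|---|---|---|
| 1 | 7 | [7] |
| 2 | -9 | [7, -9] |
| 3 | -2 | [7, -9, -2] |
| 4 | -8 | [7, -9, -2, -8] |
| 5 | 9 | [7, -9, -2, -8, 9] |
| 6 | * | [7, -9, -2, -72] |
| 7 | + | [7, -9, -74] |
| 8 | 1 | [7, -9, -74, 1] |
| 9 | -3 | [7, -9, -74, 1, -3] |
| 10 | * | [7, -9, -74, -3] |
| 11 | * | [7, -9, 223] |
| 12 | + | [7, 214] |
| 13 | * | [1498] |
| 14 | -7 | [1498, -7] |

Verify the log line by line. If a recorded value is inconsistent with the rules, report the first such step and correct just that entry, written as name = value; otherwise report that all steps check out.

step 11, top = 222

step 1: push 7: top = 7 -> in agreement
step 2: push -9: top = -9 -> no discrepancy
step 3: push -2: top = -2 -> verified
step 4: push -8: top = -8 -> checks out
step 5: push 9: top = 9 -> in agreement
step 6: -8 * 9 = -72 -> verified
step 7: -2 + -72 = -74 -> checks out
step 8: push 1: top = 1 -> exactly as logged
step 9: push -3: top = -3 -> same as recorded
step 10: 1 * -3 = -3 -> checks out
step 11: -74 * -3 = 222 -> a discrepancy with the log
The earliest wrong entry is at step 11: it should read top = 222.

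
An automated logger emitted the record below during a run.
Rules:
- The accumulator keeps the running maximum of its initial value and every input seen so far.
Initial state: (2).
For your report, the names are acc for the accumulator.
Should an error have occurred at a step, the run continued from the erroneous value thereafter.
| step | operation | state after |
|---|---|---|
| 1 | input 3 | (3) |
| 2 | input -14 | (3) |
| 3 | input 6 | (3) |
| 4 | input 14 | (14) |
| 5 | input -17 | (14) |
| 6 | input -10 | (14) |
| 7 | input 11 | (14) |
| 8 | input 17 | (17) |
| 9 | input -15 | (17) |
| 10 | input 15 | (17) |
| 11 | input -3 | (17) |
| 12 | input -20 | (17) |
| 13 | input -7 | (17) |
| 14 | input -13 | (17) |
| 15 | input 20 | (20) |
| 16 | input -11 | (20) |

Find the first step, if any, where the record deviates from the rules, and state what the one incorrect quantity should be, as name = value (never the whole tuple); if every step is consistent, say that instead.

Step 1: acc = max(2, 3) = 3 — same as recorded.
Step 2: acc = max(3, -14) = 3 — confirmed correct.
Step 3: acc = max(3, 6) = 6 — the record has a different value.
Step 3 is the first one off; corrected, acc = 6.

step 3, acc = 6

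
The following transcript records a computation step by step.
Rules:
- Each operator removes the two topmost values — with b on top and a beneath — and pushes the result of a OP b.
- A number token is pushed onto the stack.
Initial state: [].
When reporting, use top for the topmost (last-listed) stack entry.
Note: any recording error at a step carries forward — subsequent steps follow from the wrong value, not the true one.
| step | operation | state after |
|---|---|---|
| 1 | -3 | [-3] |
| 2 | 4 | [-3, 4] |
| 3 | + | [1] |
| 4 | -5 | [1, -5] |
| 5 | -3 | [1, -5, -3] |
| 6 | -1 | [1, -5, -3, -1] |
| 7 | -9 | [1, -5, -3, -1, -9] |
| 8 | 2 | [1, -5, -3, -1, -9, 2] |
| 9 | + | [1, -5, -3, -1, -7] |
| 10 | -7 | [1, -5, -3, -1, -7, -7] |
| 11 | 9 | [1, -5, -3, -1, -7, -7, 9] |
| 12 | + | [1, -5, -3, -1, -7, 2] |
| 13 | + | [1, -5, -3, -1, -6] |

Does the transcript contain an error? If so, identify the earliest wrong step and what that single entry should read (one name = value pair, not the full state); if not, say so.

step 13, top = -5

Recomputing the run from the initial state:
step 1: [-3]
step 2: [-3, 4]
step 3: [1]
step 4: [1, -5]
step 5: [1, -5, -3]
step 6: [1, -5, -3, -1]
step 7: [1, -5, -3, -1, -9]
step 8: [1, -5, -3, -1, -9, 2]
step 9: [1, -5, -3, -1, -7]
step 10: [1, -5, -3, -1, -7, -7]
step 11: [1, -5, -3, -1, -7, -7, 9]
step 12: [1, -5, -3, -1, -7, 2]
step 13: [1, -5, -3, -1, -5]
The first disagreement with the transcript is at step 13, where the value should be top = -5.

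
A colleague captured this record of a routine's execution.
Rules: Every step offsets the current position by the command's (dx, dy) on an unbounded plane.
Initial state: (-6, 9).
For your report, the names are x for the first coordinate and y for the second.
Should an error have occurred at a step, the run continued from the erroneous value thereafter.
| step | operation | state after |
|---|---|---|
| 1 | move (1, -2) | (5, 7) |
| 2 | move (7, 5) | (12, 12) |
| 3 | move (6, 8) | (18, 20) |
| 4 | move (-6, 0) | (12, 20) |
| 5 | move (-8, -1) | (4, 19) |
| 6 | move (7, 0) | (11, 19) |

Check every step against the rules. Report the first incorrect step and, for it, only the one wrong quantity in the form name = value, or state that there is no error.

step 1, x = -5

Recomputing the run from the initial state:
step 1: x = -5, y = 7
step 2: x = 2, y = 12
step 3: x = 8, y = 20
step 4: x = 2, y = 20
step 5: x = -6, y = 19
step 6: x = 1, y = 19
The first disagreement with the record is at step 1, where the value should be x = -5.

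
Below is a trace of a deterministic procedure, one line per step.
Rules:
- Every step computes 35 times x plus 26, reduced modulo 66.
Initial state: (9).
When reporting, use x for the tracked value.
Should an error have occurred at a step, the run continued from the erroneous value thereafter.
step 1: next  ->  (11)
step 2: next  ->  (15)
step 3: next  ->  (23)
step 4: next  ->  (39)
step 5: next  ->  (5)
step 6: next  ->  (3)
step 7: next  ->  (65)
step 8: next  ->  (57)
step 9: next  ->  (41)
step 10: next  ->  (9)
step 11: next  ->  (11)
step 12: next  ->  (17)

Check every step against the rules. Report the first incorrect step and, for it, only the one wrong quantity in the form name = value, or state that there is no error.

step 1: x = (35*9 + 26) mod 66 = 11 -> confirmed correct
step 2: x = (35*11 + 26) mod 66 = 15 -> no discrepancy
step 3: x = (35*15 + 26) mod 66 = 23 -> verified
step 4: x = (35*23 + 26) mod 66 = 39 -> consistent with the trace
step 5: x = (35*39 + 26) mod 66 = 5 -> verified
step 6: x = (35*5 + 26) mod 66 = 3 -> no discrepancy
step 7: x = (35*3 + 26) mod 66 = 65 -> agrees with the trace
step 8: x = (35*65 + 26) mod 66 = 57 -> verified
step 9: x = (35*57 + 26) mod 66 = 41 -> in agreement
step 10: x = (35*41 + 26) mod 66 = 9 -> agrees with the trace
step 11: x = (35*9 + 26) mod 66 = 11 -> in agreement
step 12: x = (35*11 + 26) mod 66 = 15 -> first mismatch against the trace
That makes step 12 the first incorrect line — x = 15 is what it should show.

step 12, x = 15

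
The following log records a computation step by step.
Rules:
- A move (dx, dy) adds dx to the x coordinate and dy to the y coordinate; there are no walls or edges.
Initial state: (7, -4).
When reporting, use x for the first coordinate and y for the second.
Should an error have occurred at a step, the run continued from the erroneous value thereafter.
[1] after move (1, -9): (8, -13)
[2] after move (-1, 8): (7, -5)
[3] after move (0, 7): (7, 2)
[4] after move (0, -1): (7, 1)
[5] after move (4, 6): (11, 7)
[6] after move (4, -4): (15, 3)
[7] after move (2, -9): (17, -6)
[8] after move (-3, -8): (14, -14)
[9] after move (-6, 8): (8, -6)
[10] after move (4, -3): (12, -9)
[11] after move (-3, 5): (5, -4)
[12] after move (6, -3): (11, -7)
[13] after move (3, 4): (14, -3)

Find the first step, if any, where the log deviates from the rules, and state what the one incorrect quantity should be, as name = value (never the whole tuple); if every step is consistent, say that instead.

1. x = 7 + (1) = 8, y = -4 + (-9) = -13 (exactly as logged)
2. x = 8 + (-1) = 7, y = -13 + (8) = -5 (confirmed correct)
3. x = 7 + (0) = 7, y = -5 + (7) = 2 (agrees with the log)
4. x = 7 + (0) = 7, y = 2 + (-1) = 1 (checks out)
5. x = 7 + (4) = 11, y = 1 + (6) = 7 (same as recorded)
6. x = 11 + (4) = 15, y = 7 + (-4) = 3 (no discrepancy)
7. x = 15 + (2) = 17, y = 3 + (-9) = -6 (same as recorded)
8. x = 17 + (-3) = 14, y = -6 + (-8) = -14 (consistent with the log)
9. x = 14 + (-6) = 8, y = -14 + (8) = -6 (consistent with the log)
10. x = 8 + (4) = 12, y = -6 + (-3) = -9 (confirmed correct)
11. x = 12 + (-3) = 9, y = -9 + (5) = -4 (the recorded entry deviates here)
Conclusion: step 11 carries the first error; the entry should be x = 9.

step 11, x = 9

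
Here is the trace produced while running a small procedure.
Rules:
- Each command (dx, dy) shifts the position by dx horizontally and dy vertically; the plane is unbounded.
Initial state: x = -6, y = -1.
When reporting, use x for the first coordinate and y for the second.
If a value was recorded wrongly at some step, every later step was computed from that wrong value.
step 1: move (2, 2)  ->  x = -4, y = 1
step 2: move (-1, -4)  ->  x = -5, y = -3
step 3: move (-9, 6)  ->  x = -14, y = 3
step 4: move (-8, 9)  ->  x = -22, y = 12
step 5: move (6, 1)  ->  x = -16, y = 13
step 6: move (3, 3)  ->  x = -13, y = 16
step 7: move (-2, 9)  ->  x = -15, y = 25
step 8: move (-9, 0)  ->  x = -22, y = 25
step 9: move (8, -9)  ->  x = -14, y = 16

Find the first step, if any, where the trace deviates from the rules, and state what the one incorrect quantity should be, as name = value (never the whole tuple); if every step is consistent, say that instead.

1. x = -6 + (2) = -4, y = -1 + (2) = 1 (no discrepancy)
2. x = -4 + (-1) = -5, y = 1 + (-4) = -3 (same as recorded)
3. x = -5 + (-9) = -14, y = -3 + (6) = 3 (same as recorded)
4. x = -14 + (-8) = -22, y = 3 + (9) = 12 (same as recorded)
5. x = -22 + (6) = -16, y = 12 + (1) = 13 (same as recorded)
6. x = -16 + (3) = -13, y = 13 + (3) = 16 (in agreement)
7. x = -13 + (-2) = -15, y = 16 + (9) = 25 (verified)
8. x = -15 + (-9) = -24, y = 25 + (0) = 25 (not what was recorded)
That makes step 8 the first incorrect line — x = -24 is what it should show.

step 8, x = -24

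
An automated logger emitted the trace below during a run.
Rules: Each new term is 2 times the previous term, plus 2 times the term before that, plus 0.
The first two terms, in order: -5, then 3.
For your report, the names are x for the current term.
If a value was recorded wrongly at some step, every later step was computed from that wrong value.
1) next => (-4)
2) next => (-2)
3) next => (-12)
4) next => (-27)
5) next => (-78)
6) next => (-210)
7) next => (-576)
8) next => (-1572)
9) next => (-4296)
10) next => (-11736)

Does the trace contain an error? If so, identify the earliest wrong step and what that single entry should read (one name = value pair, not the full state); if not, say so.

step 4, x = -28

Recomputing the run from the initial state:
step 1: x = -4
step 2: x = -2
step 3: x = -12
step 4: x = -28
step 5: x = -80
step 6: x = -216
step 7: x = -592
step 8: x = -1616
step 9: x = -4416
step 10: x = -12064
The first disagreement with the trace is at step 4, where the value should be x = -28.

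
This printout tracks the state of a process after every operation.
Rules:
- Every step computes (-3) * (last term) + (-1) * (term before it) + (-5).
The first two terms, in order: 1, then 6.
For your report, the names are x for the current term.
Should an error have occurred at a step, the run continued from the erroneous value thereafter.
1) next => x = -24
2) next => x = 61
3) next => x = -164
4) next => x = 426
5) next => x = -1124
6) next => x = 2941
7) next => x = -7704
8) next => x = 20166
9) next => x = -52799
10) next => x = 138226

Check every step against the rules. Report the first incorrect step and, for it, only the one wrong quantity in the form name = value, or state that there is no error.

step 5, x = -1119

step 1: x = -3*(6) + (-1)*(1) + (-5) = -24 -> checks out
step 2: x = -3*(-24) + (-1)*(6) + (-5) = 61 -> agrees with the printout
step 3: x = -3*(61) + (-1)*(-24) + (-5) = -164 -> same as recorded
step 4: x = -3*(-164) + (-1)*(61) + (-5) = 426 -> no discrepancy
step 5: x = -3*(426) + (-1)*(-164) + (-5) = -1119 -> this is not what the printout shows
Step 5 is the first one off; corrected, x = -1119.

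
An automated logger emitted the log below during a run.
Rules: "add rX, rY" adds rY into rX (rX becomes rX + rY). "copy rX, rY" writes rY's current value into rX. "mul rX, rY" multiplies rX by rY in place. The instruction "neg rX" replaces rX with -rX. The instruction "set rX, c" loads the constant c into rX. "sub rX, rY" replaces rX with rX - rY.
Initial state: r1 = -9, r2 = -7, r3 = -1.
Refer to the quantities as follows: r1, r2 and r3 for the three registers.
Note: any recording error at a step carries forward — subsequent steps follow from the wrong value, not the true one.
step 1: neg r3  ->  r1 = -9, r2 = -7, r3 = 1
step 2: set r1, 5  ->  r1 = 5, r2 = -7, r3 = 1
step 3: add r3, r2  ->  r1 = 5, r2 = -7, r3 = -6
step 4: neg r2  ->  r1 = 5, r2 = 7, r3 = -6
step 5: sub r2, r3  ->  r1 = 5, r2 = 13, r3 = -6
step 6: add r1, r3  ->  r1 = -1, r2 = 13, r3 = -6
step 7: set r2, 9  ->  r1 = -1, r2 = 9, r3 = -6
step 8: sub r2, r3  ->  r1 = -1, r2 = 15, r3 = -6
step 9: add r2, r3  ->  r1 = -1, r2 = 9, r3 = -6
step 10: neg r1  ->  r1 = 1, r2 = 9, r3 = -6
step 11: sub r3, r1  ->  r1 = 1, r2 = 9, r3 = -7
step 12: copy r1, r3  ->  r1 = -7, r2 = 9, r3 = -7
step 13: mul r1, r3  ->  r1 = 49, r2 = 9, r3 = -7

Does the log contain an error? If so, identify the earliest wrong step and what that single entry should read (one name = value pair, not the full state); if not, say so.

no error

Recomputing the run from the initial state:
step 1: r1 = -9, r2 = -7, r3 = 1
step 2: r1 = 5, r2 = -7, r3 = 1
step 3: r1 = 5, r2 = -7, r3 = -6
step 4: r1 = 5, r2 = 7, r3 = -6
step 5: r1 = 5, r2 = 13, r3 = -6
step 6: r1 = -1, r2 = 13, r3 = -6
step 7: r1 = -1, r2 = 9, r3 = -6
step 8: r1 = -1, r2 = 15, r3 = -6
step 9: r1 = -1, r2 = 9, r3 = -6
step 10: r1 = 1, r2 = 9, r3 = -6
step 11: r1 = 1, r2 = 9, r3 = -7
step 12: r1 = -7, r2 = 9, r3 = -7
step 13: r1 = 49, r2 = 9, r3 = -7
This matches the log at every step.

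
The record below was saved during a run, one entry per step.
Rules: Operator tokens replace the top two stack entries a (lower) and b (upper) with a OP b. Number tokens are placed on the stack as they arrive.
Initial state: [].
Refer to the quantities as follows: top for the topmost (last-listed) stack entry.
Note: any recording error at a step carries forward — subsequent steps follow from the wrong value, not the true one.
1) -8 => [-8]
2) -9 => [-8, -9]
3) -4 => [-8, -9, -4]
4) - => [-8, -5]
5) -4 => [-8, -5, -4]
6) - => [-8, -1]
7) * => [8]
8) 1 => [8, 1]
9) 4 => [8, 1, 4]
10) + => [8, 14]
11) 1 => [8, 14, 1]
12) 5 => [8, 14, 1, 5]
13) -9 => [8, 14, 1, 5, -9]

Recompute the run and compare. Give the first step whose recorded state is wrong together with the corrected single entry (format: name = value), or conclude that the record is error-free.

1. push -8: top = -8 (checks out)
2. push -9: top = -9 (exactly as logged)
3. push -4: top = -4 (no discrepancy)
4. -9 - -4 = -5 (verified)
5. push -4: top = -4 (matches)
6. -5 - -4 = -1 (checks out)
7. -8 * -1 = 8 (same as recorded)
8. push 1: top = 1 (checks out)
9. push 4: top = 4 (no discrepancy)
10. 1 + 4 = 5 (first mismatch against the record)
First incorrect step: 10; the correct value is top = 5.

step 10, top = 5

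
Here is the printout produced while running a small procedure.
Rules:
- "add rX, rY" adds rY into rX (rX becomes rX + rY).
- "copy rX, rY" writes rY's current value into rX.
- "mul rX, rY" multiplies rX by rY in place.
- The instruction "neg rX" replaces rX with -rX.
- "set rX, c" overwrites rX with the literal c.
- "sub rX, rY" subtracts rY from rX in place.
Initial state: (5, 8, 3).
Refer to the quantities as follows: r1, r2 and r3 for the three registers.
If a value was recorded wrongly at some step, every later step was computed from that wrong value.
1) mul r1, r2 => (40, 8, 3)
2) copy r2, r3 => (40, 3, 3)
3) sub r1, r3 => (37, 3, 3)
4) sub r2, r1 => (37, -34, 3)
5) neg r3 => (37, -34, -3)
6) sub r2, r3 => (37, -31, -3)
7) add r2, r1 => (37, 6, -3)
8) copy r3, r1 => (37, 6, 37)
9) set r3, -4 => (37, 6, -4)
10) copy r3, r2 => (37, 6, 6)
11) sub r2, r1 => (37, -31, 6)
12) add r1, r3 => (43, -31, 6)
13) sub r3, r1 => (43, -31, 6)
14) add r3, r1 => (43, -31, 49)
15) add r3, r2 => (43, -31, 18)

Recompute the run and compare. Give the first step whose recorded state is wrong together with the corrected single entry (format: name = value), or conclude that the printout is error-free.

Recomputing the run from the initial state:
step 1: r1 = 40, r2 = 8, r3 = 3
step 2: r1 = 40, r2 = 3, r3 = 3
step 3: r1 = 37, r2 = 3, r3 = 3
step 4: r1 = 37, r2 = -34, r3 = 3
step 5: r1 = 37, r2 = -34, r3 = -3
step 6: r1 = 37, r2 = -31, r3 = -3
step 7: r1 = 37, r2 = 6, r3 = -3
step 8: r1 = 37, r2 = 6, r3 = 37
step 9: r1 = 37, r2 = 6, r3 = -4
step 10: r1 = 37, r2 = 6, r3 = 6
step 11: r1 = 37, r2 = -31, r3 = 6
step 12: r1 = 43, r2 = -31, r3 = 6
step 13: r1 = 43, r2 = -31, r3 = -37
step 14: r1 = 43, r2 = -31, r3 = 6
step 15: r1 = 43, r2 = -31, r3 = -25
The first disagreement with the printout is at step 13, where the value should be r3 = -37.

step 13, r3 = -37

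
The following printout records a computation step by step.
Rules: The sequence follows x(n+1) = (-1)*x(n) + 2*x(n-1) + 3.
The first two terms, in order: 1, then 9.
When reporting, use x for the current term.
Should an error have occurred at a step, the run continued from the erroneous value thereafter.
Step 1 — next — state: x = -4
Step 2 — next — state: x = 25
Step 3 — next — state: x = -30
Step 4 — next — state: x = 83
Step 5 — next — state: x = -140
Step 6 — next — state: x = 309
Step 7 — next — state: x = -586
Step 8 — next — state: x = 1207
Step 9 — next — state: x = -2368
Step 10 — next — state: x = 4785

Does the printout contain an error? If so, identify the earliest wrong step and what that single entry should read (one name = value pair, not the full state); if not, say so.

step 9, x = -2376

Step 1: x = -1*(9) + (2)*(1) + (3) = -4 — verified.
Step 2: x = -1*(-4) + (2)*(9) + (3) = 25 — same as recorded.
Step 3: x = -1*(25) + (2)*(-4) + (3) = -30 — verified.
Step 4: x = -1*(-30) + (2)*(25) + (3) = 83 — checks out.
Step 5: x = -1*(83) + (2)*(-30) + (3) = -140 — verified.
Step 6: x = -1*(-140) + (2)*(83) + (3) = 309 — no discrepancy.
Step 7: x = -1*(309) + (2)*(-140) + (3) = -586 — verified.
Step 8: x = -1*(-586) + (2)*(309) + (3) = 1207 — confirmed correct.
Step 9: x = -1*(1207) + (2)*(-586) + (3) = -2376 — this is not what the printout shows.
First deviation found at step 9; the corrected entry is x = -2376.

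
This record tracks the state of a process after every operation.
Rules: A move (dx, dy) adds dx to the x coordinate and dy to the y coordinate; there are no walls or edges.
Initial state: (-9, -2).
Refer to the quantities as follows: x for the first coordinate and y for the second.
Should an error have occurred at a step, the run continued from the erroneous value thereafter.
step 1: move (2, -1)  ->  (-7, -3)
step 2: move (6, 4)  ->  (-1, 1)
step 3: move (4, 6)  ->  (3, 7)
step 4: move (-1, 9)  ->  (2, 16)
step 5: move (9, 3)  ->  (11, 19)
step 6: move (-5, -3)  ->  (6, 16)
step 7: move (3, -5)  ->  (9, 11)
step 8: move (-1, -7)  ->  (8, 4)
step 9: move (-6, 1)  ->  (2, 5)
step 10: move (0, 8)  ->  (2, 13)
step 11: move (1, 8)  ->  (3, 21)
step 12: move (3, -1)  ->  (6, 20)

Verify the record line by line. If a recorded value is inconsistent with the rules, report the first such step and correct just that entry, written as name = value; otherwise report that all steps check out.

step 1: x = -9 + (2) = -7, y = -2 + (-1) = -3 -> same as recorded
step 2: x = -7 + (6) = -1, y = -3 + (4) = 1 -> in agreement
step 3: x = -1 + (4) = 3, y = 1 + (6) = 7 -> no discrepancy
step 4: x = 3 + (-1) = 2, y = 7 + (9) = 16 -> in agreement
step 5: x = 2 + (9) = 11, y = 16 + (3) = 19 -> confirmed correct
step 6: x = 11 + (-5) = 6, y = 19 + (-3) = 16 -> in agreement
step 7: x = 6 + (3) = 9, y = 16 + (-5) = 11 -> agrees with the record
step 8: x = 9 + (-1) = 8, y = 11 + (-7) = 4 -> checks out
step 9: x = 8 + (-6) = 2, y = 4 + (1) = 5 -> checks out
step 10: x = 2 + (0) = 2, y = 5 + (8) = 13 -> verified
step 11: x = 2 + (1) = 3, y = 13 + (8) = 21 -> agrees with the record
step 12: x = 3 + (3) = 6, y = 21 + (-1) = 20 -> same as recorded
Nothing is out of place; the run is error-free.

no error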